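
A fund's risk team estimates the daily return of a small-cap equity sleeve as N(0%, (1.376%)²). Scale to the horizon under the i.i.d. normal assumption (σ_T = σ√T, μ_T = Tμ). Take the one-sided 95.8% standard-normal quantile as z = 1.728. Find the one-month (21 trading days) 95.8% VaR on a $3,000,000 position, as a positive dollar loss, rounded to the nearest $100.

$326,900

σ_{21d} = 1.376% × √21 = 6.306%.
VaR = 1.728 × 6.306% = 10.897%.
On $3,000,000: 0.10897 × $3,000,000 = $326,910.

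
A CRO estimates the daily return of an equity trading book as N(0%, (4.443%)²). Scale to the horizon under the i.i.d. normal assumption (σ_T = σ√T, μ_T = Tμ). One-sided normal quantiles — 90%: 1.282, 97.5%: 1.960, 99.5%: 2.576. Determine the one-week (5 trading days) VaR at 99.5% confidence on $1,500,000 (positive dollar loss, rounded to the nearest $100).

$383,900

σ_{5d} = 4.443% × √5 = 9.935%.
VaR = 2.576 × 9.935% = 25.593%.
On $1,500,000: 0.25593 × $1,500,000 = $383,895.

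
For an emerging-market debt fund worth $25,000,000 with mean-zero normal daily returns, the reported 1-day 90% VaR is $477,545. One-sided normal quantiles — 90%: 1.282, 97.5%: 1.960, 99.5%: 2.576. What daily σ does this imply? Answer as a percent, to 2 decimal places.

1.49%

VaR as a fraction: $477,545 / $25,000,000 = 1.910%.
σ = VaR / z = 1.910% / 1.282 = 1.490%.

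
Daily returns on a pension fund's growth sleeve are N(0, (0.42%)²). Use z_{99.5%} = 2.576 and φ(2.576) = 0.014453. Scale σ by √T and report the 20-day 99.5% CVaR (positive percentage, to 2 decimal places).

5.43%

σ_{20d} = 0.42% × √20 = 1.878%.
ES multiplier = φ(z)/(1−α) = 0.014453/0.005 = 2.891.
ES = 1.878% × 2.891 = 5.429%.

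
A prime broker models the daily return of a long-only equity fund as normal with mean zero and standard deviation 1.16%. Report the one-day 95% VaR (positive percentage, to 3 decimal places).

At 95% one-sided, z = 1.645.
VaR = z·σ = 1.645 × 1.16% = 1.908%.

1.908%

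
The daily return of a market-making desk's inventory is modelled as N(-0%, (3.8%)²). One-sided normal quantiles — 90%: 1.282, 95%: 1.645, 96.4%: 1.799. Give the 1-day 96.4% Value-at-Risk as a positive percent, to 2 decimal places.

VaR = z·σ = 1.799 × 3.8% = 6.836%.

6.84%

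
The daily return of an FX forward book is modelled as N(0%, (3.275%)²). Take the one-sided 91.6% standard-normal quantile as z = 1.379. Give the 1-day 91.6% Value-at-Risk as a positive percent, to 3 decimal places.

4.516%

VaR = z·σ = 1.379 × 3.275% = 4.516%.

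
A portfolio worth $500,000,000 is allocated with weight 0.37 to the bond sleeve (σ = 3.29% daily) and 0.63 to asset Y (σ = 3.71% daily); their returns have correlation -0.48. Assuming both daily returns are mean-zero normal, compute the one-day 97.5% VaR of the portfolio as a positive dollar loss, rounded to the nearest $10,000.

$20,120,000

σ_p² = 0.37²·3.29² + 0.63²·3.71² + 2·-0.48·0.37·0.63·3.29·3.71 = 4.2134 (%²).
σ_p = √4.2134 = 2.053%.
At 97.5%, z = 1.960.
VaR = 1.960 × 2.053% = 4.024%; on $500,000,000 that is $20,120,000.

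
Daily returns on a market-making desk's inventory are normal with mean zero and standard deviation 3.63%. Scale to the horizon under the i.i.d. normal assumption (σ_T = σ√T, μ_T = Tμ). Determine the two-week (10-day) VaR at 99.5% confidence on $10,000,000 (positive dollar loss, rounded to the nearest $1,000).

$2,957,000

At 99.5%, z = 2.576.
σ_{10d} = 3.63% × √10 = 11.479%.
VaR = 2.576 × 11.479% = 29.570%.
On $10,000,000: 0.29570 × $10,000,000 = $2,957,000.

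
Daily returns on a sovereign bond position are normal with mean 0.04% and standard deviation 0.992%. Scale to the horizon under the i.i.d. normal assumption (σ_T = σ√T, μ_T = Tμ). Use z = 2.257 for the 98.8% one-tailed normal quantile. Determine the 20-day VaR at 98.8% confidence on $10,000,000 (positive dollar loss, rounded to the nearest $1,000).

σ_{20d} = 0.992% × √20 = 4.436%; μ_{20d} = 20 × 0.04% = 0.800%.
VaR = −(0.800%) + 2.257 × 4.436% = 9.212%.
On $10,000,000: 0.09212 × $10,000,000 = $921,200.

$921,000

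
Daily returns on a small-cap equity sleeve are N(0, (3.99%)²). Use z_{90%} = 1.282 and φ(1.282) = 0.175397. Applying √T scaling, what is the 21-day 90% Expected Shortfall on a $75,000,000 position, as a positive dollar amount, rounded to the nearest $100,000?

$24,100,000

σ_{21d} = 3.99% × √21 = 18.284%.
ES multiplier = φ(z)/(1−α) = 0.175397/0.1 = 1.754.
ES = 18.284% × 1.754 = 32.070%; on $75,000,000: $24,052,500.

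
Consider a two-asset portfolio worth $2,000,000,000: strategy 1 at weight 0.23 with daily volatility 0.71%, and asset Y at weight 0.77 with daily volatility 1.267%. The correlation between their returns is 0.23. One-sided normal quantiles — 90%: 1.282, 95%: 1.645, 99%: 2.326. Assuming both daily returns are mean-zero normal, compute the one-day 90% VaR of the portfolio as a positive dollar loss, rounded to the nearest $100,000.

$26,300,000

σ_p² = 0.23²·0.71² + 0.77²·1.267² + 2·0.23·0.23·0.77·0.71·1.267 = 1.0517 (%²).
σ_p = √1.0517 = 1.026%.
VaR = 1.282 × 1.026% = 1.315%; on $2,000,000,000 that is $26,300,000.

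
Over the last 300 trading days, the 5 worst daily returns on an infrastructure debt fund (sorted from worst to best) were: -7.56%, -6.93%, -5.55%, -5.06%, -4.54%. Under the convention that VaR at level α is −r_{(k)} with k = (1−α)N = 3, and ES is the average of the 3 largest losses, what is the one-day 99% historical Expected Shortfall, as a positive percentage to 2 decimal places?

6.68%

The 3 worst returns sum to -20.04%.
ES = −(-20.04%) / 3 = 6.68%.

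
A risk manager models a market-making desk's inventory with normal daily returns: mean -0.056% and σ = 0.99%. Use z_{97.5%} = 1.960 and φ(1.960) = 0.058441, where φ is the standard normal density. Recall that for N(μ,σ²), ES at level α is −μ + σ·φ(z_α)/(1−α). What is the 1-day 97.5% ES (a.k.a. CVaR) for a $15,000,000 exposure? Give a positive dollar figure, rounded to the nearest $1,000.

$356,000

Tail multiplier: φ(z)/(1−α) = 0.058441 / 0.025 = 2.338.
ES = −(-0.056%) + 0.99% × 2.338 = 2.371%.
On $15,000,000: 0.02371 × $15,000,000 = $355,650.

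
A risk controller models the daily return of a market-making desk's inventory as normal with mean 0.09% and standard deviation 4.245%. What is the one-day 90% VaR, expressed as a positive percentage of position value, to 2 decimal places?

5.35%

At 90% one-sided, z = 1.282.
VaR = −μ + z·σ = −(0.09%) + 1.282 × 4.245% = 5.352%.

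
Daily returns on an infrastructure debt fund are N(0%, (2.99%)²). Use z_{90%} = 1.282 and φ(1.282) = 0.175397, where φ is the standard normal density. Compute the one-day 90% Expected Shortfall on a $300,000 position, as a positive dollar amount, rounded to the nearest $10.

$15,730

Tail multiplier: φ(z)/(1−α) = 0.175397 / 0.1 = 1.754.
ES = 2.99% × 1.754 = 5.244%.
On $300,000: 0.05244 × $300,000 = $15,732.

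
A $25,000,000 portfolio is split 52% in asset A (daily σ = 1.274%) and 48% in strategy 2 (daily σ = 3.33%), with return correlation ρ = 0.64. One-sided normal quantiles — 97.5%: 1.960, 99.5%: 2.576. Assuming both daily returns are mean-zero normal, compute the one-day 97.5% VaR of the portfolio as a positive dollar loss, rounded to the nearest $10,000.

$1,020,000

σ_p² = 0.52²·1.274² + 0.48²·3.33² + 2·0.64·0.52·0.48·1.274·3.33 = 4.3492 (%²).
σ_p = √4.3492 = 2.085%.
VaR = 1.960 × 2.085% = 4.087%; on $25,000,000 that is $1,021,750.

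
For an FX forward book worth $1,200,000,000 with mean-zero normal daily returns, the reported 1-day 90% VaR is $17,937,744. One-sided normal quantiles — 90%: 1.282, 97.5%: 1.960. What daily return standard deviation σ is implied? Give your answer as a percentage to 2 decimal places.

1.17%

VaR as a fraction: $17,937,744 / $1,200,000,000 = 1.495%.
σ = VaR / z = 1.495% / 1.282 = 1.166%.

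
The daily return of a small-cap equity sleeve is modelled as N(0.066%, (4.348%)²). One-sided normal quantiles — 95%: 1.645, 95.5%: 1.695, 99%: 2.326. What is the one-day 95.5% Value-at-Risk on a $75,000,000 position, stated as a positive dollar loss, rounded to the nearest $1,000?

VaR = −μ + z·σ = −(0.066%) + 1.695 × 4.348% = 7.304%.
On $75,000,000: 0.07304 × $75,000,000 = $5,478,000.

$5,478,000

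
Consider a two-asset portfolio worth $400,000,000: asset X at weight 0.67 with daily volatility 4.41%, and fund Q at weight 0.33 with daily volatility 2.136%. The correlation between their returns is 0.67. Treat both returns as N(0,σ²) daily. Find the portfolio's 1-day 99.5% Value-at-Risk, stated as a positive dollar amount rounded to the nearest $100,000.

$35,700,000

σ_p² = 0.67²·4.41² + 0.33²·2.136² + 2·0.67·0.67·0.33·4.41·2.136 = 12.0179 (%²).
σ_p = √12.0179 = 3.467%.
At 99.5%, z = 2.576.
VaR = 2.576 × 3.467% = 8.931%; on $400,000,000 that is $35,724,000.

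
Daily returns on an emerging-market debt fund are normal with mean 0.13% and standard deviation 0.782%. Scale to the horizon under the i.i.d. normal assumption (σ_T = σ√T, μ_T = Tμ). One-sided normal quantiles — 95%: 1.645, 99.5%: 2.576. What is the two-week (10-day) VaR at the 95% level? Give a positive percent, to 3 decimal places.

2.768%

σ_{10d} = 0.782% × √10 = 2.473%; μ_{10d} = 10 × 0.13% = 1.300%.
VaR = −(1.300%) + 1.645 × 2.473% = 2.768%.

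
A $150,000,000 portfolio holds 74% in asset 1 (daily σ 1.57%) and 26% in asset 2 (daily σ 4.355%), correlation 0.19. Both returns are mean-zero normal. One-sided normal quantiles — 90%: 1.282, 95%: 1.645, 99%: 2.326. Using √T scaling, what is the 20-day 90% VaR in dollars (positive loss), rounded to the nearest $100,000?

$15,200,000

σ_p = √(0.74²·1.57² + 0.26²·4.355² + 2·0.19·0.74·0.26·1.57·4.355) = 1.770%.
σ_{20d} = 1.770% × √20 = 7.916%.
VaR = 1.282 × 7.916% = 10.148%; on $150,000,000 that is $15,222,000.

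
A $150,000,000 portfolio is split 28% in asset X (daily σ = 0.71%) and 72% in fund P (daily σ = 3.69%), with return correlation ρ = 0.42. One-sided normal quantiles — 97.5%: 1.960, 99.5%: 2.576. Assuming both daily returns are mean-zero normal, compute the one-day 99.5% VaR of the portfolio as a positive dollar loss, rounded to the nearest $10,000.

σ_p² = 0.28²·0.71² + 0.72²·3.69² + 2·0.42·0.28·0.72·0.71·3.69 = 7.5418 (%²).
σ_p = √7.5418 = 2.746%.
VaR = 2.576 × 2.746% = 7.074%; on $150,000,000 that is $10,611,000.

$10,610,000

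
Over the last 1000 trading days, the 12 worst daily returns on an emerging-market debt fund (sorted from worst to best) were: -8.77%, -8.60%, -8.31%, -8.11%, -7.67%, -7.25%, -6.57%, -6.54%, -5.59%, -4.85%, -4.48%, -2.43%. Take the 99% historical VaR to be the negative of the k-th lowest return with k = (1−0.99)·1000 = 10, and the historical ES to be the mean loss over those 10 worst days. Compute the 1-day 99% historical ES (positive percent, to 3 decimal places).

7.226%

The 10 worst returns sum to -72.26%.
ES = −(-72.26%) / 10 = 7.226%.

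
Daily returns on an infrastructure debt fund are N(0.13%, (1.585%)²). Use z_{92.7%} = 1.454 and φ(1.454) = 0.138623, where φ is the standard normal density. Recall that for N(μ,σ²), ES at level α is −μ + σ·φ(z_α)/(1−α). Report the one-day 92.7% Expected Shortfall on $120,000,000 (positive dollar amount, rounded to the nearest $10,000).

$3,460,000

Tail multiplier: φ(z)/(1−α) = 0.138623 / 0.073 = 1.899.
ES = −(0.13%) + 1.585% × 1.899 = 2.880%.
On $120,000,000: 0.02880 × $120,000,000 = $3,456,000.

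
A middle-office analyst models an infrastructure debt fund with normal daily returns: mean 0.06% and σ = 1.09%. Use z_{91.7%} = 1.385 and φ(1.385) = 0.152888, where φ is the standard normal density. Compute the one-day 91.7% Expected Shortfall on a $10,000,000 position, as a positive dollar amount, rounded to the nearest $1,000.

Tail multiplier: φ(z)/(1−α) = 0.152888 / 0.083 = 1.842.
ES = −(0.06%) + 1.09% × 1.842 = 1.948%.
On $10,000,000: 0.01948 × $10,000,000 = $194,800.

$195,000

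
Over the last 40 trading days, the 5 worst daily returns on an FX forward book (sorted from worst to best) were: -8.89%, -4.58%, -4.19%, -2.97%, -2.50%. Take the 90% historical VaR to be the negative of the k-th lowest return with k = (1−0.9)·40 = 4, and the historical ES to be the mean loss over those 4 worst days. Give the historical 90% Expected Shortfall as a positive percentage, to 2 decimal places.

5.16%

The 4 worst returns sum to -20.63%.
ES = −(-20.63%) / 4 = 5.1575% ≈ 5.16%.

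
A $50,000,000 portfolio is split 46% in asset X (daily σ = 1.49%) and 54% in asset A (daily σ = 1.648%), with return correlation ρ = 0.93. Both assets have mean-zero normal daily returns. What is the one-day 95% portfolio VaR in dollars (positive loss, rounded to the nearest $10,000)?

σ_p² = 0.46²·1.49² + 0.54²·1.648² + 2·0.93·0.46·0.54·1.49·1.648 = 2.3962 (%²).
σ_p = √2.3962 = 1.548%.
At 95%, z = 1.645.
VaR = 1.645 × 1.548% = 2.546%; on $50,000,000 that is $1,273,000.

$1,270,000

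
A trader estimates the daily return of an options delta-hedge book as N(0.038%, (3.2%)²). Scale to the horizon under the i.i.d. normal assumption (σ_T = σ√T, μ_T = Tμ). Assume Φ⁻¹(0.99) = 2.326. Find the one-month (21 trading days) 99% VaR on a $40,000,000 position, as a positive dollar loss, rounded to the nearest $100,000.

σ_{21d} = 3.2% × √21 = 14.664%; μ_{21d} = 21 × 0.038% = 0.798%.
VaR = −(0.798%) + 2.326 × 14.664% = 33.310%.
On $40,000,000: 0.33310 × $40,000,000 = $13,324,000.

$13,300,000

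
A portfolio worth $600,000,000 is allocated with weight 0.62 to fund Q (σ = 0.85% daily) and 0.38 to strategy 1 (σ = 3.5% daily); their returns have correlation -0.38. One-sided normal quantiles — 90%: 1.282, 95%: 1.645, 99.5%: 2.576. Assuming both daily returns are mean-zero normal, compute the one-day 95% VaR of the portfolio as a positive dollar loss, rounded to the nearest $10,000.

$12,140,000

σ_p² = 0.62²·0.85² + 0.38²·3.5² + 2·-0.38·0.62·0.38·0.85·3.5 = 1.5139 (%²).
σ_p = √1.5139 = 1.230%.
VaR = 1.645 × 1.230% = 2.023%; on $600,000,000 that is $12,138,000.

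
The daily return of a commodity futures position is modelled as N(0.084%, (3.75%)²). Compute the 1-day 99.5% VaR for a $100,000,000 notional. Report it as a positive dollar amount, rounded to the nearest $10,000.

$9,580,000

At 99.5% one-sided, z = 2.576.
VaR = −μ + z·σ = −(0.084%) + 2.576 × 3.75% = 9.576%.
On $100,000,000: 0.09576 × $100,000,000 = $9,576,000.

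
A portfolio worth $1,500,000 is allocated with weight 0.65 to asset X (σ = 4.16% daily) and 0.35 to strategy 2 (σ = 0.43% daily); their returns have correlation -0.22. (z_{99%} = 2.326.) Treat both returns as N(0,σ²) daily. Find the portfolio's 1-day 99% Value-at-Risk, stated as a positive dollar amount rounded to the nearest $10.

$93,330

σ_p² = 0.65²·4.16² + 0.35²·0.43² + 2·-0.22·0.65·0.35·4.16·0.43 = 7.1552 (%²).
σ_p = √7.1552 = 2.675%.
VaR = 2.326 × 2.675% = 6.222%; on $1,500,000 that is $93,330.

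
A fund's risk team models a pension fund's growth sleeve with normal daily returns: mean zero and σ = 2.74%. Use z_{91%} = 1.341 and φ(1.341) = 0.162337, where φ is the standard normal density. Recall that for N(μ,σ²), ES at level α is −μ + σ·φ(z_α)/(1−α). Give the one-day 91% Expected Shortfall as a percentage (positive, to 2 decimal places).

Tail multiplier: φ(z)/(1−α) = 0.162337 / 0.09 = 1.804.
ES = 2.74% × 1.804 = 4.943%.

4.94%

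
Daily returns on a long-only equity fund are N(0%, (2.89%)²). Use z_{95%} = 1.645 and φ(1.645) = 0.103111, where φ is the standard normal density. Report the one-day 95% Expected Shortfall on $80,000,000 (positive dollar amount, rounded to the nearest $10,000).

$4,770,000

Tail multiplier: φ(z)/(1−α) = 0.103111 / 0.05 = 2.062.
ES = 2.89% × 2.062 = 5.959%.
On $80,000,000: 0.05959 × $80,000,000 = $4,767,200.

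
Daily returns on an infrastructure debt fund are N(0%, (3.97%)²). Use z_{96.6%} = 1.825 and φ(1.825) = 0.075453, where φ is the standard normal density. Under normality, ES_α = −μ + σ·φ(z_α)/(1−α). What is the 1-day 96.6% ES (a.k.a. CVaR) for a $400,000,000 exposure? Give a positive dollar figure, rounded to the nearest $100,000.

$35,200,000

Tail multiplier: φ(z)/(1−α) = 0.075453 / 0.034 = 2.219.
ES = 3.97% × 2.219 = 8.809%.
On $400,000,000: 0.08809 × $400,000,000 = $35,236,000.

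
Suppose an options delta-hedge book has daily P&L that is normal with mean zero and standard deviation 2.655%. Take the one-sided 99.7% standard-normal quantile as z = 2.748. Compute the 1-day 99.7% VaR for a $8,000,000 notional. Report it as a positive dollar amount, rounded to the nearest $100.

VaR = z·σ = 2.748 × 2.655% = 7.296%.
On $8,000,000: 0.07296 × $8,000,000 = $583,680.

$583,700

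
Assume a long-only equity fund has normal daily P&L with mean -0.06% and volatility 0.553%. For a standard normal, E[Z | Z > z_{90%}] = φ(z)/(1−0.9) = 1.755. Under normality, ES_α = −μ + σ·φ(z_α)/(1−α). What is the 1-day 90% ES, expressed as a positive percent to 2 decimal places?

ES = −(-0.06%) + 0.553% × 1.755 = 1.031%.

1.03%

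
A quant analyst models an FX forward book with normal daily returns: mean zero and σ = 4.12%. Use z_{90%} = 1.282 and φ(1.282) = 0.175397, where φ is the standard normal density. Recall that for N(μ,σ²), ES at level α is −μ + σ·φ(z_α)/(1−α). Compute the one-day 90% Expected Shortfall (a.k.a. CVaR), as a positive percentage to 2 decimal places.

7.23%

Tail multiplier: φ(z)/(1−α) = 0.175397 / 0.1 = 1.754.
ES = 4.12% × 1.754 = 7.226%.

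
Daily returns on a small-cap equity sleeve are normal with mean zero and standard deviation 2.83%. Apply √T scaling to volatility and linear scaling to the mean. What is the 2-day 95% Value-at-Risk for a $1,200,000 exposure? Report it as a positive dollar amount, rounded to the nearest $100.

At 95%, z = 1.645.
σ_{2d} = 2.83% × √2 = 4.002%.
VaR = 1.645 × 4.002% = 6.583%.
On $1,200,000: 0.06583 × $1,200,000 = $78,996.

$79,000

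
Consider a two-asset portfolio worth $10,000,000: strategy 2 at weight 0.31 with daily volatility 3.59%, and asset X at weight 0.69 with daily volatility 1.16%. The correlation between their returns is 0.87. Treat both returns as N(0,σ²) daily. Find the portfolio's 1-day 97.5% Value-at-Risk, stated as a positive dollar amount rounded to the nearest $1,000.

σ_p² = 0.31²·3.59² + 0.69²·1.16² + 2·0.87·0.31·0.69·3.59·1.16 = 3.4291 (%²).
σ_p = √3.4291 = 1.852%.
At 97.5%, z = 1.960.
VaR = 1.960 × 1.852% = 3.630%; on $10,000,000 that is $363,000.

$363,000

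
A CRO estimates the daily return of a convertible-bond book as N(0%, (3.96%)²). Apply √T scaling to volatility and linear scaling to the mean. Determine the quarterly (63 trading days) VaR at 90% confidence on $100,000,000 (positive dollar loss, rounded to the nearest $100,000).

$40,300,000

At 90%, z = 1.282.
σ_{63d} = 3.96% × √63 = 31.432%.
VaR = 1.282 × 31.432% = 40.296%.
On $100,000,000: 0.40296 × $100,000,000 = $40,296,000.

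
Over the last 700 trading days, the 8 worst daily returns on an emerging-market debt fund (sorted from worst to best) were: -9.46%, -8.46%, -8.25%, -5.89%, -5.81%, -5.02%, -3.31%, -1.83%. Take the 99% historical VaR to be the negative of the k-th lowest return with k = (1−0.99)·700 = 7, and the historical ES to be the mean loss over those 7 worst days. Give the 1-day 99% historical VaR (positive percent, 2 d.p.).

3.31%

k = 7; the 7th lowest return is -3.31%, so VaR = 3.31%.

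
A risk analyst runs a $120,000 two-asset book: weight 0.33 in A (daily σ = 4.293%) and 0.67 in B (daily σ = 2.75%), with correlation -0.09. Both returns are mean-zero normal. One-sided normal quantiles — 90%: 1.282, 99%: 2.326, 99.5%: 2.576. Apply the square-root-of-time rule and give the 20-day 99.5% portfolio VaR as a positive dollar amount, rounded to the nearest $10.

$30,700

σ_p = √(0.33²·4.293² + 0.67²·2.75² + 2·-0.09·0.33·0.67·4.293·2.75) = 2.221%.
σ_{20d} = 2.221% × √20 = 9.933%.
VaR = 2.576 × 9.933% = 25.587%; on $120,000 that is $30,704.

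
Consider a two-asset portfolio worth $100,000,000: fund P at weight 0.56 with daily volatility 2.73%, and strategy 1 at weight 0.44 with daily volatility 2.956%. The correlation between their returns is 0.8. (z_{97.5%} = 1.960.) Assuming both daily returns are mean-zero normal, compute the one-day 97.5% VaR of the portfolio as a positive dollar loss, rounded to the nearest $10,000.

σ_p² = 0.56²·2.73² + 0.44²·2.956² + 2·0.8·0.56·0.44·2.73·2.956 = 7.2104 (%²).
σ_p = √7.2104 = 2.685%.
VaR = 1.960 × 2.685% = 5.263%; on $100,000,000 that is $5,263,000.

$5,260,000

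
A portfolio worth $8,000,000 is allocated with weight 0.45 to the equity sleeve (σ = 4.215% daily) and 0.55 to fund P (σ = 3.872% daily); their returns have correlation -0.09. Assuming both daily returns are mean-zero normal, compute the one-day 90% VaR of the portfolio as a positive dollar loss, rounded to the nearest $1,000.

σ_p² = 0.45²·4.215² + 0.55²·3.872² + 2·-0.09·0.45·0.55·4.215·3.872 = 7.4058 (%²).
σ_p = √7.4058 = 2.721%.
At 90%, z = 1.282.
VaR = 1.282 × 2.721% = 3.488%; on $8,000,000 that is $279,040.

$279,000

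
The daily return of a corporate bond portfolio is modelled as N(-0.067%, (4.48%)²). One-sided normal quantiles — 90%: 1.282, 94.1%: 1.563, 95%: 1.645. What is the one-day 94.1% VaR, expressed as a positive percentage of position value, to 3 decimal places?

VaR = −μ + z·σ = −(-0.067%) + 1.563 × 4.48% = 7.069%.

7.069%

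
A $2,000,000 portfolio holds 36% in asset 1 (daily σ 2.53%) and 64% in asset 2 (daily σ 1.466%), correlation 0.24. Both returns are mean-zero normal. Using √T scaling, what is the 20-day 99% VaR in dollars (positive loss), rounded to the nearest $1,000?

$303,000

σ_p = √(0.36²·2.53² + 0.64²·1.466² + 2·0.24·0.36·0.64·2.53·1.466) = 1.456%.
σ_{20d} = 1.456% × √20 = 6.511%.
z(99%) = 2.326.
VaR = 2.326 × 6.511% = 15.145%; on $2,000,000 that is $302,900.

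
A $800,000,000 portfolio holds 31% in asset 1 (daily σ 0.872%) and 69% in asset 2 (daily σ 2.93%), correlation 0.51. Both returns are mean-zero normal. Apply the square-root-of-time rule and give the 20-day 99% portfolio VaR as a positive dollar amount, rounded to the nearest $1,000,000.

σ_p = √(0.31²·0.872² + 0.69²·2.93² + 2·0.51·0.31·0.69·0.872·2.93) = 2.172%.
σ_{20d} = 2.172% × √20 = 9.713%.
z(99%) = 2.326.
VaR = 2.326 × 9.713% = 22.592%; on $800,000,000 that is $180,736,000.

$181,000,000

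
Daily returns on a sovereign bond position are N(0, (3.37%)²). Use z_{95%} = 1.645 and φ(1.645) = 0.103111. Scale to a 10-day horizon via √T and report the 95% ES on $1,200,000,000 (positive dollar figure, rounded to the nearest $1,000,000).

$264,000,000

σ_{10d} = 3.37% × √10 = 10.657%.
ES multiplier = φ(z)/(1−α) = 0.103111/0.05 = 2.062.
ES = 10.657% × 2.062 = 21.975%; on $1,200,000,000: $263,700,000.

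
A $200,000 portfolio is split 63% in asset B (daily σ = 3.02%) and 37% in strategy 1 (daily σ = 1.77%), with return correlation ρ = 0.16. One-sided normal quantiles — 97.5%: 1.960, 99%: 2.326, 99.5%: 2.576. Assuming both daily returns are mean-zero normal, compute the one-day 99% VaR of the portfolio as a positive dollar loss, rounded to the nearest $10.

$9,810

σ_p² = 0.63²·3.02² + 0.37²·1.77² + 2·0.16·0.63·0.37·3.02·1.77 = 4.4475 (%²).
σ_p = √4.4475 = 2.109%.
VaR = 2.326 × 2.109% = 4.906%; on $200,000 that is $9,812.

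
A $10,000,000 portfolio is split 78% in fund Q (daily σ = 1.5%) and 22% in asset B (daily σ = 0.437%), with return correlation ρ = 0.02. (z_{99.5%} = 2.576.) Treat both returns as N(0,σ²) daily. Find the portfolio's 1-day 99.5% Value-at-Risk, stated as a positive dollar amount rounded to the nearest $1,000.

$303,000

σ_p² = 0.78²·1.5² + 0.22²·0.437² + 2·0.02·0.78·0.22·1.5·0.437 = 1.3826 (%²).
σ_p = √1.3826 = 1.176%.
VaR = 2.576 × 1.176% = 3.029%; on $10,000,000 that is $302,900.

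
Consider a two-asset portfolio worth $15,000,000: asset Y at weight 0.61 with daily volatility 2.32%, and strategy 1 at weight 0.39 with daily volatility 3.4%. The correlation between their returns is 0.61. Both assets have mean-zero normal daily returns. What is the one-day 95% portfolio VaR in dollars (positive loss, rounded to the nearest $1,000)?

$607,000

σ_p² = 0.61²·2.32² + 0.39²·3.4² + 2·0.61·0.61·0.39·2.32·3.4 = 6.0505 (%²).
σ_p = √6.0505 = 2.460%.
At 95%, z = 1.645.
VaR = 1.645 × 2.460% = 4.047%; on $15,000,000 that is $607,050.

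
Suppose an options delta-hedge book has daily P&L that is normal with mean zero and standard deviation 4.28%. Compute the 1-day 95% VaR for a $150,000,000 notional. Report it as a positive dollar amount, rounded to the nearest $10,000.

$10,560,000

At 95% one-sided, z = 1.645.
VaR = z·σ = 1.645 × 4.28% = 7.041%.
On $150,000,000: 0.07041 × $150,000,000 = $10,561,500.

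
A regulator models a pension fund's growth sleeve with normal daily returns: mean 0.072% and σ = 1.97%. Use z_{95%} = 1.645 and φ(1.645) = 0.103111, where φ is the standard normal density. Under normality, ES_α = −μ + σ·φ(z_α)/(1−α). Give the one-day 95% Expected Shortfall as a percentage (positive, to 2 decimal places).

Tail multiplier: φ(z)/(1−α) = 0.103111 / 0.05 = 2.062.
ES = −(0.072%) + 1.97% × 2.062 = 3.990%.

3.99%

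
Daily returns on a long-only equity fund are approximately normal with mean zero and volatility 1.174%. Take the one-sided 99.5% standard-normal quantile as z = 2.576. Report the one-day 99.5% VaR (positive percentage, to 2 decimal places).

3.02%

VaR = z·σ = 2.576 × 1.174% = 3.024%.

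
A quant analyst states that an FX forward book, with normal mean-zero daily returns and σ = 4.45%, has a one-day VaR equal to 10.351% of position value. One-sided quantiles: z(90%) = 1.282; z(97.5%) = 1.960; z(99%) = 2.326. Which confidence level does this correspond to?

99%

Implied z = VaR/σ = 10.351 / 4.45 = 2.326.
This matches z(99%) = 2.326.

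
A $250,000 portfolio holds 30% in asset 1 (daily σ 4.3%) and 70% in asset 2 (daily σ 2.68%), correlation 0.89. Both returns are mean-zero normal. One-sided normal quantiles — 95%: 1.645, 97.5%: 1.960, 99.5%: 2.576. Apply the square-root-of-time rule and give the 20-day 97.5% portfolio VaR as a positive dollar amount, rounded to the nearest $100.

$67,500

σ_p = √(0.3²·4.3² + 0.7²·2.68² + 2·0.89·0.3·0.7·4.3·2.68) = 3.081%.
σ_{20d} = 3.081% × √20 = 13.779%.
VaR = 1.960 × 13.779% = 27.007%; on $250,000 that is $67,518.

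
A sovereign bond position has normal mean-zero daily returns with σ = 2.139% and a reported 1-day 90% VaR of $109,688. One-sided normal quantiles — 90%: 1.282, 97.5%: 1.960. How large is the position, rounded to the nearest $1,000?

VaR as a fraction of value: z·σ = 1.282 × 2.139% = 2.7422%.
Position = $109,688 / 0.027422 = $4,000,003.

$4,000,000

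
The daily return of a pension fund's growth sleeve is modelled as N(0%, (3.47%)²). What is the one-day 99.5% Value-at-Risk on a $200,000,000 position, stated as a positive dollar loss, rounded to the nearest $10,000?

At 99.5% one-sided, z = 2.576.
VaR = z·σ = 2.576 × 3.47% = 8.939%.
On $200,000,000: 0.08939 × $200,000,000 = $17,878,000.

$17,880,000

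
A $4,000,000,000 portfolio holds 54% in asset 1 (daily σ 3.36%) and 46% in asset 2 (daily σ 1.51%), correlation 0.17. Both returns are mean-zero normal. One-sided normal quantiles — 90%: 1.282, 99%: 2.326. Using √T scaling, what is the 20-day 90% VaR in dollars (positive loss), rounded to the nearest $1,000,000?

σ_p = √(0.54²·3.36² + 0.46²·1.51² + 2·0.17·0.54·0.46·3.36·1.51) = 2.050%.
σ_{20d} = 2.050% × √20 = 9.168%.
VaR = 1.282 × 9.168% = 11.753%; on $4,000,000,000 that is $470,120,000.

$470,000,000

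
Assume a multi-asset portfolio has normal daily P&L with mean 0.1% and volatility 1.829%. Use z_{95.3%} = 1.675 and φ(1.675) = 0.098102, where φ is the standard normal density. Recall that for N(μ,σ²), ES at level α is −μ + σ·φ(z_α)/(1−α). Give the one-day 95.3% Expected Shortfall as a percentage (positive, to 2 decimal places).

Tail multiplier: φ(z)/(1−α) = 0.098102 / 0.047 = 2.087.
ES = −(0.1%) + 1.829% × 2.087 = 3.717%.

3.72%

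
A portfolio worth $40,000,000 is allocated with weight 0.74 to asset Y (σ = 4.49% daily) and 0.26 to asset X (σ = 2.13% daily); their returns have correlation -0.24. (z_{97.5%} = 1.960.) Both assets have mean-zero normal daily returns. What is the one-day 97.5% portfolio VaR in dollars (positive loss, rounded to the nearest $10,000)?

$2,540,000

σ_p² = 0.74²·4.49² + 0.26²·2.13² + 2·-0.24·0.74·0.26·4.49·2.13 = 10.4631 (%²).
σ_p = √10.4631 = 3.235%.
VaR = 1.960 × 3.235% = 6.341%; on $40,000,000 that is $2,536,400.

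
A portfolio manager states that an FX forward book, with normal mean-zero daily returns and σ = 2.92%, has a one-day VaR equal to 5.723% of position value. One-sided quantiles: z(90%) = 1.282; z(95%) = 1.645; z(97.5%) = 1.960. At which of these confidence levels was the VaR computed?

Implied z = VaR/σ = 5.723 / 2.92 = 1.960.
This matches z(97.5%) = 1.960.

97.5%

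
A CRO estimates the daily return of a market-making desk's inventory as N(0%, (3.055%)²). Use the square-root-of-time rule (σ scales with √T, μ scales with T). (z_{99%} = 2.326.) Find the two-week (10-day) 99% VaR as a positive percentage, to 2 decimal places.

σ_{10d} = 3.055% × √10 = 9.661%.
VaR = 2.326 × 9.661% = 22.471%.

22.47%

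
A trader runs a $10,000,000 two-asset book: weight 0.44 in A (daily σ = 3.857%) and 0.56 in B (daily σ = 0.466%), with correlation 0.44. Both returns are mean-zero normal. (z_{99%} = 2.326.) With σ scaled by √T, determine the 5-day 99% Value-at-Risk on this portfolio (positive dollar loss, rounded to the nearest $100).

σ_p = √(0.44²·3.857² + 0.56²·0.466² + 2·0.44·0.44·0.56·3.857·0.466) = 1.827%.
σ_{5d} = 1.827% × √5 = 4.085%.
VaR = 2.326 × 4.085% = 9.502%; on $10,000,000 that is $950,200.

$950,200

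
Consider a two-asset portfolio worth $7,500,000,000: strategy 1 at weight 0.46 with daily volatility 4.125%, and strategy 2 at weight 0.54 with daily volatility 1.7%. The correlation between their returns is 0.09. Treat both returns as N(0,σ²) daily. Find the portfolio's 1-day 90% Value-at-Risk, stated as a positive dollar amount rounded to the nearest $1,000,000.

σ_p² = 0.46²·4.125² + 0.54²·1.7² + 2·0.09·0.46·0.54·4.125·1.7 = 4.7568 (%²).
σ_p = √4.7568 = 2.181%.
At 90%, z = 1.282.
VaR = 1.282 × 2.181% = 2.796%; on $7,500,000,000 that is $209,700,000.

$210,000,000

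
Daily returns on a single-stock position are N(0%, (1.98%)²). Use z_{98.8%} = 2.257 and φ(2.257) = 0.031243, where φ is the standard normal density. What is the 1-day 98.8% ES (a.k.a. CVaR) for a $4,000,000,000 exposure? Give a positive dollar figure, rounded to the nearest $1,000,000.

$206,000,000

Tail multiplier: φ(z)/(1−α) = 0.031243 / 0.012 = 2.604.
ES = 1.98% × 2.604 = 5.156%.
On $4,000,000,000: 0.05156 × $4,000,000,000 = $206,240,000.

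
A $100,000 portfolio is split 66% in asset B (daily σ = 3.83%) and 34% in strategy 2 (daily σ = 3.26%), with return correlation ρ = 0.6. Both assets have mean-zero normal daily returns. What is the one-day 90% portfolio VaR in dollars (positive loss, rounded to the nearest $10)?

σ_p² = 0.66²·3.83² + 0.34²·3.26² + 2·0.6·0.66·0.34·3.83·3.26 = 10.9805 (%²).
σ_p = √10.9805 = 3.314%.
At 90%, z = 1.282.
VaR = 1.282 × 3.314% = 4.249%; on $100,000 that is $4,249.

$4,250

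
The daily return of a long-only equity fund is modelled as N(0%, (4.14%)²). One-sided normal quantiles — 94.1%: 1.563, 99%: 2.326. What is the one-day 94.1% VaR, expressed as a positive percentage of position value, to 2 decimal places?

VaR = z·σ = 1.563 × 4.14% = 6.471%.

6.47%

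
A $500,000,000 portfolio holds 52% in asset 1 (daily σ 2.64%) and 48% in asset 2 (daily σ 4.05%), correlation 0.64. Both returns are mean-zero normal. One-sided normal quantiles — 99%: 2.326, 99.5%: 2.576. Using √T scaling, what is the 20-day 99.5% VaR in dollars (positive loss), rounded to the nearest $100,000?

$173,600,000

σ_p = √(0.52²·2.64² + 0.48²·4.05² + 2·0.64·0.52·0.48·2.64·4.05) = 3.013%.
σ_{20d} = 3.013% × √20 = 13.475%.
VaR = 2.576 × 13.475% = 34.712%; on $500,000,000 that is $173,560,000.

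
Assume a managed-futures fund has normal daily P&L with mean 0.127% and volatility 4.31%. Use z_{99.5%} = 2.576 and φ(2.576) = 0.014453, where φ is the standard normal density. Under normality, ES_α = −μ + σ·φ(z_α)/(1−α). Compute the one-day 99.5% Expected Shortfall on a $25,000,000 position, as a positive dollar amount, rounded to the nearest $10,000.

Tail multiplier: φ(z)/(1−α) = 0.014453 / 0.005 = 2.891.
ES = −(0.127%) + 4.31% × 2.891 = 12.333%.
On $25,000,000: 0.12333 × $25,000,000 = $3,083,250.

$3,080,000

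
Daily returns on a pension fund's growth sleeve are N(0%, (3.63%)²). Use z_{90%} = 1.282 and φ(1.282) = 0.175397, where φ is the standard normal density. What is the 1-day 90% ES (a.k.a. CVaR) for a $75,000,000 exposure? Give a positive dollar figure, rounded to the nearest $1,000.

Tail multiplier: φ(z)/(1−α) = 0.175397 / 0.1 = 1.754.
ES = 3.63% × 1.754 = 6.367%.
On $75,000,000: 0.06367 × $75,000,000 = $4,775,250.

$4,775,000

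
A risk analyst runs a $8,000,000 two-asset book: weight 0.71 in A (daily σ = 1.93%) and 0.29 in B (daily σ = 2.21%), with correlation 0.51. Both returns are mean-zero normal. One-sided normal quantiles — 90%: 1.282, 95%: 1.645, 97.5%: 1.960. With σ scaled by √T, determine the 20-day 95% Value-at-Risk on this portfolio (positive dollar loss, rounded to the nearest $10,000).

σ_p = √(0.71²·1.93² + 0.29²·2.21² + 2·0.51·0.71·0.29·1.93·2.21) = 1.784%.
σ_{20d} = 1.784% × √20 = 7.978%.
VaR = 1.645 × 7.978% = 13.124%; on $8,000,000 that is $1,049,920.

$1,050,000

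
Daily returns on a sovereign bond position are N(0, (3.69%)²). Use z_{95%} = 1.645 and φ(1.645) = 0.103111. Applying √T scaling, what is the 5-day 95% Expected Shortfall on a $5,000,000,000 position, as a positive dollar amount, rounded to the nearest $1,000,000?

$851,000,000

σ_{5d} = 3.69% × √5 = 8.251%.
ES multiplier = φ(z)/(1−α) = 0.103111/0.05 = 2.062.
ES = 8.251% × 2.062 = 17.014%; on $5,000,000,000: $850,700,000.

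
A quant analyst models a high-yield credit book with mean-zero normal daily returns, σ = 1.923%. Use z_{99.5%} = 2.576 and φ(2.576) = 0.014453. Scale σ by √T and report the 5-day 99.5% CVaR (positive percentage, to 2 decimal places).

σ_{5d} = 1.923% × √5 = 4.300%.
ES multiplier = φ(z)/(1−α) = 0.014453/0.005 = 2.891.
ES = 4.300% × 2.891 = 12.431%.

12.43%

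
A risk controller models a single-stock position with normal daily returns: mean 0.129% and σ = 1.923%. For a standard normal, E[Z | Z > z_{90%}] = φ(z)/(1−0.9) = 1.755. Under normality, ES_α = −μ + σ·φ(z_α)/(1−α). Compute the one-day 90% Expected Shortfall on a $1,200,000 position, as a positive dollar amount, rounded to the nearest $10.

ES = −(0.129%) + 1.923% × 1.755 = 3.246%.
On $1,200,000: 0.03246 × $1,200,000 = $38,952.

$38,950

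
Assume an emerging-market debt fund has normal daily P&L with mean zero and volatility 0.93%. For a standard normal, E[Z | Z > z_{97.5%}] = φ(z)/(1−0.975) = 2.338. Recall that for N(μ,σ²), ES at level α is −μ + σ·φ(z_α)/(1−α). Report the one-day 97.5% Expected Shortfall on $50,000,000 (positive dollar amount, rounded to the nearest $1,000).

ES = 0.93% × 2.338 = 2.174%.
On $50,000,000: 0.02174 × $50,000,000 = $1,087,000.

$1,087,000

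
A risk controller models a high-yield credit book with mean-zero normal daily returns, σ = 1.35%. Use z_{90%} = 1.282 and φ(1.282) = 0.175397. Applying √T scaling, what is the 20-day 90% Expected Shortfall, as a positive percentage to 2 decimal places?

10.59%

σ_{20d} = 1.35% × √20 = 6.037%.
ES multiplier = φ(z)/(1−α) = 0.175397/0.1 = 1.754.
ES = 6.037% × 1.754 = 10.589%.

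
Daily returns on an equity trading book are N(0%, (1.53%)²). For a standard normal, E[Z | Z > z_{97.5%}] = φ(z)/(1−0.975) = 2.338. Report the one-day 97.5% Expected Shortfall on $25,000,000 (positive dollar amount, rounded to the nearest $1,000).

$894,000

ES = 1.53% × 2.338 = 3.577%.
On $25,000,000: 0.03577 × $25,000,000 = $894,250.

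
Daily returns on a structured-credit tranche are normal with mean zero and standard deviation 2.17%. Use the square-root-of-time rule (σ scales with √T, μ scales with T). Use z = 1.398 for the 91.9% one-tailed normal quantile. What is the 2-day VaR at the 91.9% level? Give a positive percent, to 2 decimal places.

4.29%

σ_{2d} = 2.17% × √2 = 3.069%.
VaR = 1.398 × 3.069% = 4.290%.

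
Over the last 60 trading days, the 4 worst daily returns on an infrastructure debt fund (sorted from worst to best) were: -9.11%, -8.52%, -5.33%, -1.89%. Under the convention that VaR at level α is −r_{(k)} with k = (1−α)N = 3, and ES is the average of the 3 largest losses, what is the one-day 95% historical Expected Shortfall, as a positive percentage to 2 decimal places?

7.65%

The 3 worst returns sum to -22.96%.
ES = −(-22.96%) / 3 = 7.6533…% ≈ 7.65%.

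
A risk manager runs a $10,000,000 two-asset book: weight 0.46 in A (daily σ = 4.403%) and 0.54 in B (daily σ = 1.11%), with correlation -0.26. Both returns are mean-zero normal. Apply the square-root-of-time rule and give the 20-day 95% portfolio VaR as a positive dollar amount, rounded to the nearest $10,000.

$1,440,000

σ_p = √(0.46²·4.403² + 0.54²·1.11² + 2·-0.26·0.46·0.54·4.403·1.11) = 1.957%.
σ_{20d} = 1.957% × √20 = 8.752%.
z(95%) = 1.645.
VaR = 1.645 × 8.752% = 14.397%; on $10,000,000 that is $1,439,700.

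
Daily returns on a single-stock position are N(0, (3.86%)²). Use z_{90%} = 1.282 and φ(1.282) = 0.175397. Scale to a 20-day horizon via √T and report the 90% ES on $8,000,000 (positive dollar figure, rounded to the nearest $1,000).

σ_{20d} = 3.86% × √20 = 17.262%.
ES multiplier = φ(z)/(1−α) = 0.175397/0.1 = 1.754.
ES = 17.262% × 1.754 = 30.278%; on $8,000,000: $2,422,240.

$2,422,000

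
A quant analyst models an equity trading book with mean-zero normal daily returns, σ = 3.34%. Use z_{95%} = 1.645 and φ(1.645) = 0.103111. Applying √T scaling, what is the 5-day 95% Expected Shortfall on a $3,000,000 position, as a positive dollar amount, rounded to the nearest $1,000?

σ_{5d} = 3.34% × √5 = 7.468%.
ES multiplier = φ(z)/(1−α) = 0.103111/0.05 = 2.062.
ES = 7.468% × 2.062 = 15.399%; on $3,000,000: $461,970.

$462,000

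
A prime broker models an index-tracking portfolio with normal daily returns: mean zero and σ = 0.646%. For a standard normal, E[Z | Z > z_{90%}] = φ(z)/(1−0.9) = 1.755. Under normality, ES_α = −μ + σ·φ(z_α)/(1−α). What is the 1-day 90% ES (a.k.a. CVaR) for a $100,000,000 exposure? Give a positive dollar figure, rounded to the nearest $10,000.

$1,130,000

ES = 0.646% × 1.755 = 1.134%.
On $100,000,000: 0.01134 × $100,000,000 = $1,134,000.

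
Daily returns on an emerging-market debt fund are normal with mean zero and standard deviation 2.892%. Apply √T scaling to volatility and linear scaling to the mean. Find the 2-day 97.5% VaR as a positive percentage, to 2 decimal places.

8.02%

At 97.5%, z = 1.960.
σ_{2d} = 2.892% × √2 = 4.090%.
VaR = 1.960 × 4.090% = 8.016%.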